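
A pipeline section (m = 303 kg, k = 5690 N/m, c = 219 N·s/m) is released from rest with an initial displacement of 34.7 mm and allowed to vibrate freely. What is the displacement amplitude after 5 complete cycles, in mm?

ζ = c/(2√(km)) = 219/(2√(5690 × 303)) = 219/2626 = 0.08339.
Logarithmic decrement δ = 2πζ/√(1 − ζ²) = 2π × 0.08339/√(1 − 0.00695) = 0.5258.
After n cycles, x_n/x₀ = e^(−nδ), so x_5 = 34.7 × e^(−5 × 0.5258) = 34.7 × 0.07215 = 2.503 mm.

2.50 mm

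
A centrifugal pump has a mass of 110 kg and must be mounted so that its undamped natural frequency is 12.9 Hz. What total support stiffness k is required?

ω_n = 2πf_n = 2π × 12.9 = 81.05 rad/s.
k = m·ω_n² = 110 × 81.05² = 110 × 6570 = 722700 N/m.

723000 N/m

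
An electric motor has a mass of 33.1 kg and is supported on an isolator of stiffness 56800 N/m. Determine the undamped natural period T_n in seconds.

0.152 s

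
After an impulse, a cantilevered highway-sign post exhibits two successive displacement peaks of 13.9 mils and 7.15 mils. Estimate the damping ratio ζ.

0.105

Logarithmic decrement δ = (1/n)·ln(x₀/x_n) = (1/1)·ln(13.9/7.15) = (1/1)·ln(1.944) = 0.6648.
ζ = δ/√(4π² + δ²) = 0.6648/√(39.48 + 0.442) = 0.6648/6.318 = 0.1052.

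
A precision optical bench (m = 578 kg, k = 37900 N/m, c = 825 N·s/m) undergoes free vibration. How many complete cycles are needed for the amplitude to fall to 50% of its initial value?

2 cycles

ζ = c/(2√(km)) = 825/(2√(37900 × 578)) = 825/9361 = 0.08813.
Logarithmic decrement δ = 2πζ/√(1 − ζ²) = 2π × 0.08813/√(1 − 0.00777) = 0.5559.
x_n/x₀ = e^(−nδ) ≤ 0.5; take ln: n ≥ ln(1/0.5)/δ = 0.6931/0.5559 = 1.247.
So 2 complete cycles are required.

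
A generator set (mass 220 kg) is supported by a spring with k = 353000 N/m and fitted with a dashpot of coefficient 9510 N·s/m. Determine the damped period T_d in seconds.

0.186 s

ω_n = √(k/m) = √(353000/220) = 40.06 rad/s.
Critical damping c_c = 2√(k·m) = 2√(353000 × 220) = 17620 N·s/m, so ζ = c/c_c = 9510/17620 = 0.5396.
ω_d = ω_n√(1 − ζ²) = 40.06 × √(1 − 0.291) = 33.73 rad/s.
T_d = 2π/ω_d = 0.1863 s.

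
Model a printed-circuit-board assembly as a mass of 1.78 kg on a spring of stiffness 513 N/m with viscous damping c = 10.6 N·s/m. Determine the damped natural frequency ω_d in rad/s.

ω_n = √(k/m) = √(513.0/1.78) = 16.98 rad/s.
Critical damping c_c = 2√(k·m) = 2√(513.0 × 1.78) = 60.44 N·s/m, so ζ = c/c_c = 10.6/60.44 = 0.1754.
ω_d = ω_n√(1 − ζ²) = 16.98 × √(1 − 0.0308) = 16.71 rad/s.

16.7 rad/s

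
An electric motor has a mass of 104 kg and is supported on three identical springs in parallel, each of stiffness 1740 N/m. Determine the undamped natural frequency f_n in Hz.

1.13 Hz

Parallel springs add: k_eq = 3 × 1740 = 5220 N/m.
ω_n = √(k_eq/m) = √(5220/104) = √50.19 = 7.085 rad/s.
f_n = ω_n/(2π) = 7.085/6.283 = 1.128 Hz.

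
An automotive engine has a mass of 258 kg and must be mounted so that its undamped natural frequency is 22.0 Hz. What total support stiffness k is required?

4930000 N/m

ω_n = 2πf_n = 2π × 22.0 = 138.2 rad/s.
k = m·ω_n² = 258 × 138.2² = 258 × 19110 = 4930000 N/m.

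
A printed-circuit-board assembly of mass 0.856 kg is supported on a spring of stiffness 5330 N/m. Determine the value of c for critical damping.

c_c = 2√(k·m) = 2√(5330 × 0.856) = 2 × 67.55 = 135.1 N·s/m.

135 N·s/m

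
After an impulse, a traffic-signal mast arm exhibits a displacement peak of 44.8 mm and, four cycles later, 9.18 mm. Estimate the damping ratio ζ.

0.0629

Logarithmic decrement δ = (1/n)·ln(x₀/x_n) = (1/4)·ln(44.8/9.18) = (1/4)·ln(4.880) = 0.3963.
ζ = δ/√(4π² + δ²) = 0.3963/√(39.48 + 0.157) = 0.3963/6.296 = 0.06295.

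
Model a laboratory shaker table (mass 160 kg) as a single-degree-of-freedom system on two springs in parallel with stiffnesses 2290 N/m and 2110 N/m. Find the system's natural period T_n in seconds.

1.20 s

Parallel springs add: k_eq = 2290 + 2110 = 4400 N/m.
ω_n = √(k_eq/m) = √(4400/160) = √27.50 = 5.244 rad/s.
T_n = 2π/ω_n = 6.283/5.244 = 1.198 s.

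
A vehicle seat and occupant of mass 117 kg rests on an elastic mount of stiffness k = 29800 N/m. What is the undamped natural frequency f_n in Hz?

2.54 Hz

ω_n = √(k/m) = √(29800/117) = √254.7 = 15.96 rad/s.
f_n = ω_n/(2π) = 15.96/6.283 = 2.540 Hz.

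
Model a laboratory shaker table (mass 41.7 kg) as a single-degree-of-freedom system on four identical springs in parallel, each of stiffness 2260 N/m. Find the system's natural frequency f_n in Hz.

2.34 Hz

Parallel springs add: k_eq = 4 × 2260 = 9040 N/m.
ω_n = √(k_eq/m) = √(9040/41.7) = √216.8 = 14.72 rad/s.
f_n = ω_n/(2π) = 14.72/6.283 = 2.343 Hz.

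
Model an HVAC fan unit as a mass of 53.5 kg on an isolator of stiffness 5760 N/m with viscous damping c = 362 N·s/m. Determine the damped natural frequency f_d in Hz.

ω_n = √(k/m) = √(5760/53.5) = 10.38 rad/s.
Critical damping c_c = 2√(k·m) = 2√(5760 × 53.5) = 1110 N·s/m, so ζ = c/c_c = 362/1110 = 0.3261.
ω_d = ω_n√(1 − ζ²) = 10.38 × √(1 − 0.106) = 9.809 rad/s.
f_d = ω_d/(2π) = 1.561 Hz.

1.56 Hz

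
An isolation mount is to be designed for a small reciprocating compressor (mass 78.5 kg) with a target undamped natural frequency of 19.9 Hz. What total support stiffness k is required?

ω_n = 2πf_n = 2π × 19.9 = 125.0 rad/s.
k = m·ω_n² = 78.5 × 125.0² = 78.5 × 15630 = 1227000 N/m.

1230000 N/m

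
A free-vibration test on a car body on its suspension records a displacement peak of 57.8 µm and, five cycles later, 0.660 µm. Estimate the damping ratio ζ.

0.141

Logarithmic decrement δ = (1/n)·ln(x₀/x_n) = (1/5)·ln(57.8/0.660) = (1/5)·ln(87.58) = 0.8945.
ζ = δ/√(4π² + δ²) = 0.8945/√(39.48 + 0.800) = 0.8945/6.347 = 0.1409.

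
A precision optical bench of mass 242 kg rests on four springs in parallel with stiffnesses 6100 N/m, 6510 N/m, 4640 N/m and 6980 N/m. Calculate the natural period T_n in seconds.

Parallel springs add: k_eq = 6100 + 6510 + 4640 + 6980 = 24230 N/m.
ω_n = √(k_eq/m) = √(24230/242) = √100.1 = 10.01 rad/s.
T_n = 2π/ω_n = 6.283/10.01 = 0.6279 s.

0.628 s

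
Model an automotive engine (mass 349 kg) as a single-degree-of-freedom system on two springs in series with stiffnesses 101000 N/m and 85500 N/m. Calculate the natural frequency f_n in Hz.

1.83 Hz

Series springs: 1/k_eq = 1/101000 + 1/85500 = 2.160×10^-5, so k_eq = 46300 N/m.
ω_n = √(k_eq/m) = √(46300/349) = √132.7 = 11.52 rad/s.
f_n = ω_n/(2π) = 11.52/6.283 = 1.833 Hz.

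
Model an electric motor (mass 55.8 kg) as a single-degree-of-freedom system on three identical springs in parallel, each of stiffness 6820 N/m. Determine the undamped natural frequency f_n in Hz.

Parallel springs add: k_eq = 3 × 6820 = 20460 N/m.
ω_n = √(k_eq/m) = √(20460/55.8) = √366.7 = 19.15 rad/s.
f_n = ω_n/(2π) = 19.15/6.283 = 3.048 Hz.

3.05 Hz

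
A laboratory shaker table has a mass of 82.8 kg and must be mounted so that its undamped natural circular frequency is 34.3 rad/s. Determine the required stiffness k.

97400 N/m

k = m·ω_n² = 82.8 × 34.30² = 82.8 × 1176 = 97410 N/m.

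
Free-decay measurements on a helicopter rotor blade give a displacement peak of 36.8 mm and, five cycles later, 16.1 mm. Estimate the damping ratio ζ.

0.0263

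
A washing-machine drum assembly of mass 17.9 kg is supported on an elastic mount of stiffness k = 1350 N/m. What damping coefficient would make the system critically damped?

c_c = 2√(k·m) = 2√(1350 × 17.9) = 2 × 155.5 = 310.9 N·s/m.

311 N·s/m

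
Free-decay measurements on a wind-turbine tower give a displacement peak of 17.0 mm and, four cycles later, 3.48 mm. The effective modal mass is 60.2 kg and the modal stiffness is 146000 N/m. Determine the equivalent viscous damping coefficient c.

Logarithmic decrement δ = (1/n)·ln(x₀/x_n) = (1/4)·ln(17.0/3.48) = (1/4)·ln(4.885) = 0.3965.
ζ = δ/√(4π² + δ²) = 0.3965/√(39.48 + 0.157) = 0.3965/6.296 = 0.06299.
c = ζ · 2√(km) = 0.06299 × 2√(146000 × 60.2) = 0.06299 × 5929 = 373.5 N·s/m.

373 N·s/m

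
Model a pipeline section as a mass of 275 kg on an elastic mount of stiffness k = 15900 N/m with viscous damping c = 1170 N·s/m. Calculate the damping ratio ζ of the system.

ω_n = √(k/m) = √(15900/275) = 7.604 rad/s.
Critical damping c_c = 2√(k·m) = 2√(15900 × 275) = 4182 N·s/m, so ζ = c/c_c = 1170/4182 = 0.2798.

0.280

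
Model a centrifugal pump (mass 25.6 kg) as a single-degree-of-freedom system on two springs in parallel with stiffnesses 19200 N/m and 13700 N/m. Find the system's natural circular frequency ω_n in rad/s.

35.8 rad/s

Parallel springs add: k_eq = 19200 + 13700 = 32900 N/m.
ω_n = √(k_eq/m) = √(32900/25.6) = √1285 = 35.85 rad/s.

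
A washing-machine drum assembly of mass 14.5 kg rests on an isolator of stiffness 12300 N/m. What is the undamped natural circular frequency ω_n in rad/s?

ω_n = √(k/m) = √(12300/14.5) = √848.3 = 29.13 rad/s.

29.1 rad/s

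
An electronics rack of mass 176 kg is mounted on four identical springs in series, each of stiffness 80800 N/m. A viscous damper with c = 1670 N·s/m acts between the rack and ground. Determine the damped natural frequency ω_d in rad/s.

9.61 rad/s

Series springs: 1/k_eq = 4/80800, so k_eq = 80800/4 = 20200 N/m.
ω_n = √(k_eq/m) = √(20200/176) = 10.71 rad/s.
Critical damping c_c = 2√(k_eq·m) = 2√(20200 × 176) = 3771 N·s/m, so ζ = c/c_c = 1670/3771 = 0.4428.
ω_d = ω_n√(1 − ζ²) = 10.71 × √(1 − 0.196) = 9.605 rad/s.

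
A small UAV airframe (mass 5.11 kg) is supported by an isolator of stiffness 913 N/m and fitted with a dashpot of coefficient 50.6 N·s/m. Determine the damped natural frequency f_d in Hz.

ω_n = √(k/m) = √(913.0/5.11) = 13.37 rad/s.
Critical damping c_c = 2√(k·m) = 2√(913.0 × 5.11) = 136.6 N·s/m, so ζ = c/c_c = 50.6/136.6 = 0.3704.
ω_d = ω_n√(1 − ζ²) = 13.37 × √(1 − 0.137) = 12.42 rad/s.
f_d = ω_d/(2π) = 1.976 Hz.

1.98 Hz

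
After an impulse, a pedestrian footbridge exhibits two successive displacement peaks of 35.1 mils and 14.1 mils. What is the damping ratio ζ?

Logarithmic decrement δ = (1/n)·ln(x₀/x_n) = (1/1)·ln(35.1/14.1) = (1/1)·ln(2.489) = 0.9120.
ζ = δ/√(4π² + δ²) = 0.9120/√(39.48 + 0.832) = 0.9120/6.349 = 0.1436.

0.144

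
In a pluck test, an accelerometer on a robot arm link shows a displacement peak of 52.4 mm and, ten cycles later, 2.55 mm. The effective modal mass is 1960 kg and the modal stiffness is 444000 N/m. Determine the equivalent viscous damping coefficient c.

2840 N·s/m

Logarithmic decrement δ = (1/n)·ln(x₀/x_n) = (1/10)·ln(52.4/2.55) = (1/10)·ln(20.55) = 0.3023.
ζ = δ/√(4π² + δ²) = 0.3023/√(39.48 + 0.0914) = 0.3023/6.290 = 0.04805.
c = ζ · 2√(km) = 0.04805 × 2√(444000 × 1960) = 0.04805 × 59000 = 2835 N·s/m.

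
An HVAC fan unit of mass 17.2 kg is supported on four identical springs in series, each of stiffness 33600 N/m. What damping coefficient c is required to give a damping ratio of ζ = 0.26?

198 N·s/m

Series springs: 1/k_eq = 4/33600, so k_eq = 33600/4 = 8400 N/m.
c_c = 2√(k_eq·m) = 2√(8400 × 17.2) = 760.2 N·s/m.
c = ζ·c_c = 0.26 × 760.2 = 197.7 N·s/m.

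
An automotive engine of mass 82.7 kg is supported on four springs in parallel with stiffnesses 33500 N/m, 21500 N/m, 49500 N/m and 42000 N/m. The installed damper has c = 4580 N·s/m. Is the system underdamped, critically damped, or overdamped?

underdamped

Parallel springs add: k_eq = 33500 + 21500 + 49500 + 42000 = 146500 N/m.
c_c = 2√(k_eq·m) = 6961 N·s/m; ζ = c/c_c = 4580/6961 = 0.658.
Since ζ < 1 the system is underdamped.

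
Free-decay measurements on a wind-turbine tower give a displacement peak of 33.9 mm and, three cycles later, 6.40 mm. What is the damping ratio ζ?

Logarithmic decrement δ = (1/n)·ln(x₀/x_n) = (1/3)·ln(33.9/6.40) = (1/3)·ln(5.297) = 0.5557.
ζ = δ/√(4π² + δ²) = 0.5557/√(39.48 + 0.309) = 0.5557/6.308 = 0.08810.

0.0881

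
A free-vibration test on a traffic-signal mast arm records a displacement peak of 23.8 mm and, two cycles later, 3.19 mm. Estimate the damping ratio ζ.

0.158

Logarithmic decrement δ = (1/n)·ln(x₀/x_n) = (1/2)·ln(23.8/3.19) = (1/2)·ln(7.461) = 1.005.
ζ = δ/√(4π² + δ²) = 1.005/√(39.48 + 1.01) = 1.005/6.363 = 0.1579.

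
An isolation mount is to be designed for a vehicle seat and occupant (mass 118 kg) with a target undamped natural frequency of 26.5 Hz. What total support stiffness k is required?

3270000 N/m

ω_n = 2πf_n = 2π × 26.5 = 166.5 rad/s.
k = m·ω_n² = 118 × 166.5² = 118 × 27720 = 3271000 N/m.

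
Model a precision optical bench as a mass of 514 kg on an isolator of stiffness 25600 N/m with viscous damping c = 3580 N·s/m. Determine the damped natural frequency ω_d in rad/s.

6.14 rad/s

ω_n = √(k/m) = √(25600/514) = 7.057 rad/s.
Critical damping c_c = 2√(k·m) = 2√(25600 × 514) = 7255 N·s/m, so ζ = c/c_c = 3580/7255 = 0.4935.
ω_d = ω_n√(1 − ζ²) = 7.057 × √(1 − 0.244) = 6.138 rad/s.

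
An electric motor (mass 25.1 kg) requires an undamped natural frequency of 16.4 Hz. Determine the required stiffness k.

267000 N/m

ω_n = 2πf_n = 2π × 16.4 = 103.0 rad/s.
k = m·ω_n² = 25.1 × 103.0² = 25.1 × 10620 = 266500 N/m.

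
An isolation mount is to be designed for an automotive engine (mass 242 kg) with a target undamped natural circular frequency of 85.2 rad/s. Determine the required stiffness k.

1760000 N/m

k = m·ω_n² = 242 × 85.20² = 242 × 7259 = 1757000 N/m.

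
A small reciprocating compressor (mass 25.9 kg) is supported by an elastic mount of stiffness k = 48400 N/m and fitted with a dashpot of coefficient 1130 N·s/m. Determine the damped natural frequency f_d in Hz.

5.94 Hz

ω_n = √(k/m) = √(48400/25.9) = 43.23 rad/s.
Critical damping c_c = 2√(k·m) = 2√(48400 × 25.9) = 2239 N·s/m, so ζ = c/c_c = 1130/2239 = 0.5046.
ω_d = ω_n√(1 − ζ²) = 43.23 × √(1 − 0.255) = 37.32 rad/s.
f_d = ω_d/(2π) = 5.940 Hz.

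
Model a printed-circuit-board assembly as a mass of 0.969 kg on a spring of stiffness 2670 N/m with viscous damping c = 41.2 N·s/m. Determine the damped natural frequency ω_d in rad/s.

ω_n = √(k/m) = √(2670/0.969) = 52.49 rad/s.
Critical damping c_c = 2√(k·m) = 2√(2670 × 0.969) = 101.7 N·s/m, so ζ = c/c_c = 41.2/101.7 = 0.4050.
ω_d = ω_n√(1 − ζ²) = 52.49 × √(1 − 0.164) = 47.99 rad/s.

48.0 rad/s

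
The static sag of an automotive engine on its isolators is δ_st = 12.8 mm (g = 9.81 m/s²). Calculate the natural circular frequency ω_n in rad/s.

ω_n = √(g/δ_st) = √(9.81/0.0128) = √766.4 = 27.68 rad/s.

27.7 rad/s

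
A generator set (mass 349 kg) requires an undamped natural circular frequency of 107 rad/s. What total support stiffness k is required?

4000000 N/m

k = m·ω_n² = 349 × 107.0² = 349 × 11450 = 3996000 N/m.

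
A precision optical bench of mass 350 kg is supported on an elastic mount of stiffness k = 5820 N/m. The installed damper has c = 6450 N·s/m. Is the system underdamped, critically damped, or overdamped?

overdamped

c_c = 2√(k·m) = 2854 N·s/m; ζ = c/c_c = 6450/2854 = 2.26.
Since ζ > 1 the system is overdamped.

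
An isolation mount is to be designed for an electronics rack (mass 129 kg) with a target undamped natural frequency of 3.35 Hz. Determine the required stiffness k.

ω_n = 2πf_n = 2π × 3.35 = 21.05 rad/s.
k = m·ω_n² = 129 × 21.05² = 129 × 443.0 = 57150 N/m.

57200 N/m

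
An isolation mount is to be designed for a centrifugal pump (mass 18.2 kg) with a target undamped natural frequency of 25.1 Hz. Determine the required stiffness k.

453000 N/m

ω_n = 2πf_n = 2π × 25.1 = 157.7 rad/s.
k = m·ω_n² = 18.2 × 157.7² = 18.2 × 24870 = 452700 N/m.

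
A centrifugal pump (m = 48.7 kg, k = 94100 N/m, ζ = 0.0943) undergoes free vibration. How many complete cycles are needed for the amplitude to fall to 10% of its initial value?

4 cycles

Logarithmic decrement δ = 2πζ/√(1 − ζ²) = 2π × 0.09430/√(1 − 0.00889) = 0.5952.
x_n/x₀ = e^(−nδ) ≤ 0.1; take ln: n ≥ ln(1/0.1)/δ = 2.303/0.5952 = 3.869.
So 4 complete cycles are required.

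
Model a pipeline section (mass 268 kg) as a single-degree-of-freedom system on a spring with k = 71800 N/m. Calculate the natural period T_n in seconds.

ω_n = √(k/m) = √(71800/268) = √267.9 = 16.37 rad/s.
T_n = 2π/ω_n = 6.283/16.37 = 0.3839 s.

0.384 s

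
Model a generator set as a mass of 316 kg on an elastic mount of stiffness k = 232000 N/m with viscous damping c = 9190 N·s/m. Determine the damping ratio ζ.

ω_n = √(k/m) = √(232000/316) = 27.10 rad/s.
Critical damping c_c = 2√(k·m) = 2√(232000 × 316) = 17120 N·s/m, so ζ = c/c_c = 9190/17120 = 0.5367.

0.537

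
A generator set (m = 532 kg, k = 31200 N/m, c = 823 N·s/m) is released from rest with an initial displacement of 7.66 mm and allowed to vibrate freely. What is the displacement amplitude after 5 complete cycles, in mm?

0.316 mm

ζ = c/(2√(km)) = 823/(2√(31200 × 532)) = 823/8148 = 0.1010.
Logarithmic decrement δ = 2πζ/√(1 − ζ²) = 2π × 0.1010/√(1 − 0.0102) = 0.6379.
After n cycles, x_n/x₀ = e^(−nδ), so x_5 = 7.66 × e^(−5 × 0.6379) = 7.66 × 0.04120 = 0.3156 mm.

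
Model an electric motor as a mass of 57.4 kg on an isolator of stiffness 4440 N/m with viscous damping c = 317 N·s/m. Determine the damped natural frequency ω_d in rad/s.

8.35 rad/s

ω_n = √(k/m) = √(4440/57.4) = 8.795 rad/s.
Critical damping c_c = 2√(k·m) = 2√(4440 × 57.4) = 1010 N·s/m, so ζ = c/c_c = 317/1010 = 0.3140.
ω_d = ω_n√(1 − ζ²) = 8.795 × √(1 − 0.0986) = 8.350 rad/s.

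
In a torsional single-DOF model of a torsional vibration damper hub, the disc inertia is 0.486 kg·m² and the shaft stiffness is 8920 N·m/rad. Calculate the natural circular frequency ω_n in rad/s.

135 rad/s

ω_n = √(k_t/J) = √(8920/0.486) = √18350 = 135.5 rad/s.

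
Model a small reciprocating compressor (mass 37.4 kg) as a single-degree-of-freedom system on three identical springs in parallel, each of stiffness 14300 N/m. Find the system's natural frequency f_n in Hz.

Parallel springs add: k_eq = 3 × 14300 = 42900 N/m.
ω_n = √(k_eq/m) = √(42900/37.4) = √1147 = 33.87 rad/s.
f_n = ω_n/(2π) = 33.87/6.283 = 5.390 Hz.

5.39 Hz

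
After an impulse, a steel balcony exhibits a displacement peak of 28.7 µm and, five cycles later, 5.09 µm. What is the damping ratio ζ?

0.0550

Logarithmic decrement δ = (1/n)·ln(x₀/x_n) = (1/5)·ln(28.7/5.09) = (1/5)·ln(5.639) = 0.3459.
ζ = δ/√(4π² + δ²) = 0.3459/√(39.48 + 0.120) = 0.3459/6.293 = 0.05497.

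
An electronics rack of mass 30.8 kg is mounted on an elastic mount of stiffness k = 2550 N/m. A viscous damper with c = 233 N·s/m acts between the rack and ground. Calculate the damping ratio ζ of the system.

0.416

ω_n = √(k/m) = √(2550/30.8) = 9.099 rad/s.
Critical damping c_c = 2√(k·m) = 2√(2550 × 30.8) = 560.5 N·s/m, so ζ = c/c_c = 233/560.5 = 0.4157.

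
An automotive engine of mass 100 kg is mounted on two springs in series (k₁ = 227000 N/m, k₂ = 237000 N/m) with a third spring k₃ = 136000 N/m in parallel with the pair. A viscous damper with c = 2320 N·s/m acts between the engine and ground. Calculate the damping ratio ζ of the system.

0.231

Series pair: k_s = k₁k₂/(k₁+k₂) = (227000)(237000)/(227000 + 237000) = 115900 N/m. In parallel with k₃: k_eq = 115900 + 136000 = 251900 N/m.
ω_n = √(k_eq/m) = √(251900/100) = 50.19 rad/s.
Critical damping c_c = 2√(k_eq·m) = 2√(251900 × 100) = 10040 N·s/m, so ζ = c/c_c = 2320/10040 = 0.2311.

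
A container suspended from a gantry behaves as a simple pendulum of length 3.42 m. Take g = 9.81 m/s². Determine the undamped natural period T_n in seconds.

3.71 s

For a simple pendulum ω_n = √(g/L) = √(9.81/3.42) = √2.868 = 1.694 rad/s.
T_n = 2π/ω_n = 6.283/1.694 = 3.710 s.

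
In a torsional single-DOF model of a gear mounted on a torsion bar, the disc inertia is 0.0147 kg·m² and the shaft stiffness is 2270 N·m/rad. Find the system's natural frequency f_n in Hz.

ω_n = √(k_t/J) = √(2270/0.0147) = √154400 = 393.0 rad/s.
f_n = ω_n/(2π) = 393.0/6.283 = 62.54 Hz.

62.5 Hz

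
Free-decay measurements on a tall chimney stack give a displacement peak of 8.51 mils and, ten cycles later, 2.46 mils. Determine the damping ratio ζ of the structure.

0.0197

Logarithmic decrement δ = (1/n)·ln(x₀/x_n) = (1/10)·ln(8.51/2.46) = (1/10)·ln(3.459) = 0.1241.
ζ = δ/√(4π² + δ²) = 0.1241/√(39.48 + 0.0154) = 0.1241/6.284 = 0.01975.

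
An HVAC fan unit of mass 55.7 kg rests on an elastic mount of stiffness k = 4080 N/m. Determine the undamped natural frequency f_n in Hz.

1.36 Hz

ω_n = √(k/m) = √(4080/55.7) = √73.25 = 8.559 rad/s.
f_n = ω_n/(2π) = 8.559/6.283 = 1.362 Hz.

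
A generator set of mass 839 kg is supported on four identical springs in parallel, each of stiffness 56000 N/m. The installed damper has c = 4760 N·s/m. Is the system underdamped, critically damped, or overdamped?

underdamped

Parallel springs add: k_eq = 4 × 56000 = 224000 N/m.
c_c = 2√(k_eq·m) = 27420 N·s/m; ζ = c/c_c = 4760/27420 = 0.174.
Since ζ < 1 the system is underdamped.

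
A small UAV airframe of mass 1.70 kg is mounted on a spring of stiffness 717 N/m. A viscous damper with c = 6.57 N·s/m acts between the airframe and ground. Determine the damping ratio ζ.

ω_n = √(k/m) = √(717.0/1.70) = 20.54 rad/s.
Critical damping c_c = 2√(k·m) = 2√(717.0 × 1.70) = 69.83 N·s/m, so ζ = c/c_c = 6.57/69.83 = 0.09409.

0.0941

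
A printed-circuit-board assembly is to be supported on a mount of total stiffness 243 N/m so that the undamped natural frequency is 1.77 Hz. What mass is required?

1.96 kg

ω_n = 2πf_n = 2π × 1.77 = 11.12 rad/s.
m = k/ω_n² = 243/11.12² = 243/123.7 = 1.965 kg.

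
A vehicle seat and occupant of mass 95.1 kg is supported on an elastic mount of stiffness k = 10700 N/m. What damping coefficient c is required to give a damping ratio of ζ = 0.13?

262 N·s/m

c_c = 2√(k·m) = 2√(10700 × 95.1) = 2017 N·s/m.
c = ζ·c_c = 0.13 × 2017 = 262.3 N·s/m.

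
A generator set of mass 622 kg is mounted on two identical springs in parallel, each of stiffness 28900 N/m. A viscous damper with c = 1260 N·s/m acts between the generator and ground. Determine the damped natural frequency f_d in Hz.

Parallel springs add: k_eq = 2 × 28900 = 57800 N/m.
ω_n = √(k_eq/m) = √(57800/622) = 9.640 rad/s.
Critical damping c_c = 2√(k_eq·m) = 2√(57800 × 622) = 11990 N·s/m, so ζ = c/c_c = 1260/11990 = 0.1051.
ω_d = ω_n√(1 − ζ²) = 9.640 × √(1 − 0.0110) = 9.586 rad/s.
f_d = ω_d/(2π) = 1.526 Hz.

1.53 Hz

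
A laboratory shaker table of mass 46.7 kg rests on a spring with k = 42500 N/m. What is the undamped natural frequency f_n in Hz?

ω_n = √(k/m) = √(42500/46.7) = √910.1 = 30.17 rad/s.
f_n = ω_n/(2π) = 30.17/6.283 = 4.801 Hz.

4.80 Hz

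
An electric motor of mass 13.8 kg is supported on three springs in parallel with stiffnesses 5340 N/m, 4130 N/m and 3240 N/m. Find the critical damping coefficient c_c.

Parallel springs add: k_eq = 5340 + 4130 + 3240 = 12710 N/m.
c_c = 2√(k_eq·m) = 2√(12710 × 13.8) = 2 × 418.8 = 837.6 N·s/m.

838 N·s/m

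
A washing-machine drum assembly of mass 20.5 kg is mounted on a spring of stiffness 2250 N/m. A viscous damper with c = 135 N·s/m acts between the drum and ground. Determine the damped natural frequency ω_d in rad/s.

ω_n = √(k/m) = √(2250/20.5) = 10.48 rad/s.
Critical damping c_c = 2√(k·m) = 2√(2250 × 20.5) = 429.5 N·s/m, so ζ = c/c_c = 135/429.5 = 0.3143.
ω_d = ω_n√(1 − ζ²) = 10.48 × √(1 − 0.0988) = 9.946 rad/s.

9.95 rad/s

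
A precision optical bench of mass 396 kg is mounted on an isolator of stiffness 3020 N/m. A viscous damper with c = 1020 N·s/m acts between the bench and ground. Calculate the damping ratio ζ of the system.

0.466

ω_n = √(k/m) = √(3020/396) = 2.762 rad/s.
Critical damping c_c = 2√(k·m) = 2√(3020 × 396) = 2187 N·s/m, so ζ = c/c_c = 1020/2187 = 0.4664.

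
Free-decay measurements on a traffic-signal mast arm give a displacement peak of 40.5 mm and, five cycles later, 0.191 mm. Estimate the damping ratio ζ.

Logarithmic decrement δ = (1/n)·ln(x₀/x_n) = (1/5)·ln(40.5/0.191) = (1/5)·ln(212.0) = 1.071.
ζ = δ/√(4π² + δ²) = 1.071/√(39.48 + 1.15) = 1.071/6.374 = 0.1681.

0.168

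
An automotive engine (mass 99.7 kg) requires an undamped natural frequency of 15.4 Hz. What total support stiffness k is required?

ω_n = 2πf_n = 2π × 15.4 = 96.76 rad/s.
k = m·ω_n² = 99.7 × 96.76² = 99.7 × 9363 = 933500 N/m.

933000 N/m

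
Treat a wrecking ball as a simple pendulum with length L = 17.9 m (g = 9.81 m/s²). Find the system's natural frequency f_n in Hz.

0.118 Hz

For a simple pendulum ω_n = √(g/L) = √(9.81/17.9) = √0.5480 = 0.7403 rad/s.
f_n = ω_n/(2π) = 0.7403/6.283 = 0.1178 Hz.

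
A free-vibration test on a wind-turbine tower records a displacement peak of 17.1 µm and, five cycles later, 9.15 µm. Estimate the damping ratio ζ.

Logarithmic decrement δ = (1/n)·ln(x₀/x_n) = (1/5)·ln(17.1/9.15) = (1/5)·ln(1.869) = 0.1251.
ζ = δ/√(4π² + δ²) = 0.1251/√(39.48 + 0.0156) = 0.1251/6.284 = 0.01990.

0.0199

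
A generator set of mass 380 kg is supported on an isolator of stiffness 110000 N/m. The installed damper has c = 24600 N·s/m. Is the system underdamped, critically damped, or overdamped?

overdamped

c_c = 2√(k·m) = 12930 N·s/m; ζ = c/c_c = 24600/12930 = 1.90.
Since ζ > 1 the system is overdamped.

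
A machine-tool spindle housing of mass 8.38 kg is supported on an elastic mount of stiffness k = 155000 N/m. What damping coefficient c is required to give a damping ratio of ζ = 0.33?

752 N·s/m

c_c = 2√(k·m) = 2√(155000 × 8.38) = 2279 N·s/m.
c = ζ·c_c = 0.33 × 2279 = 752.2 N·s/m.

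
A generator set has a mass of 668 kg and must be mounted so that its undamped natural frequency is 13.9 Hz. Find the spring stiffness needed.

ω_n = 2πf_n = 2π × 13.9 = 87.34 rad/s.
k = m·ω_n² = 668 × 87.34² = 668 × 7628 = 5095000 N/m.

5100000 N/m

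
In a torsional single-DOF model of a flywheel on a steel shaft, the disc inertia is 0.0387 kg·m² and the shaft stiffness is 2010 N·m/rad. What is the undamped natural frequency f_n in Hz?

36.3 Hz

ω_n = √(k_t/J) = √(2010/0.0387) = √51940 = 227.9 rad/s.
f_n = ω_n/(2π) = 227.9/6.283 = 36.27 Hz.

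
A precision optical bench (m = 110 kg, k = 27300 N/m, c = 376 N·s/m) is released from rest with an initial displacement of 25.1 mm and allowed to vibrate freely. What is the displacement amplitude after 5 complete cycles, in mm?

ζ = c/(2√(km)) = 376/(2√(27300 × 110)) = 376/3466 = 0.1085.
Logarithmic decrement δ = 2πζ/√(1 − ζ²) = 2π × 0.1085/√(1 − 0.0118) = 0.6857.
After n cycles, x_n/x₀ = e^(−nδ), so x_5 = 25.1 × e^(−5 × 0.6857) = 25.1 × 0.03244 = 0.8142 mm.

0.814 mm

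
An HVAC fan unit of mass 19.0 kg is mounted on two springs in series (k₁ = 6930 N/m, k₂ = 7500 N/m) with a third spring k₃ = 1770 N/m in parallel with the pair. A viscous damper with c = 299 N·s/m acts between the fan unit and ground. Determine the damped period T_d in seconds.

Series pair: k_s = k₁k₂/(k₁+k₂) = (6930)(7500)/(6930 + 7500) = 3602 N/m. In parallel with k₃: k_eq = 3602 + 1770 = 5372 N/m.
ω_n = √(k_eq/m) = √(5372/19.0) = 16.81 rad/s.
Critical damping c_c = 2√(k_eq·m) = 2√(5372 × 19.0) = 639.0 N·s/m, so ζ = c/c_c = 299/639.0 = 0.4680.
ω_d = ω_n√(1 − ζ²) = 16.81 × √(1 − 0.219) = 14.86 rad/s.
T_d = 2π/ω_d = 0.4228 s.

0.423 s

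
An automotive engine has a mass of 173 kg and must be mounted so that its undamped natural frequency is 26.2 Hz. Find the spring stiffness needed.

4690000 N/m

ω_n = 2πf_n = 2π × 26.2 = 164.6 rad/s.
k = m·ω_n² = 173 × 164.6² = 173 × 27100 = 4688000 N/m.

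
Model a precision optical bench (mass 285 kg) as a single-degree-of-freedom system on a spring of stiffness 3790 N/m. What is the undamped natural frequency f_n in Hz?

0.580 Hz

ω_n = √(k/m) = √(3790/285) = √13.30 = 3.647 rad/s.
f_n = ω_n/(2π) = 3.647/6.283 = 0.5804 Hz.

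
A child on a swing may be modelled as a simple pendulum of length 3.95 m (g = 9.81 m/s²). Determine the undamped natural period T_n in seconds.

For a simple pendulum ω_n = √(g/L) = √(9.81/3.95) = √2.484 = 1.576 rad/s.
T_n = 2π/ω_n = 6.283/1.576 = 3.987 s.

3.99 s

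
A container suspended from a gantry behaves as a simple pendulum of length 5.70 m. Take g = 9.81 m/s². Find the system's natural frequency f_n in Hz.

0.209 Hz

For a simple pendulum ω_n = √(g/L) = √(9.81/5.70) = √1.721 = 1.312 rad/s.
f_n = ω_n/(2π) = 1.312/6.283 = 0.2088 Hz.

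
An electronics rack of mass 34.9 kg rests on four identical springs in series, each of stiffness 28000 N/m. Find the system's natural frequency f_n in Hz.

Series springs: 1/k_eq = 4/28000, so k_eq = 28000/4 = 7000 N/m.
ω_n = √(k_eq/m) = √(7000/34.9) = √200.6 = 14.16 rad/s.
f_n = ω_n/(2π) = 14.16/6.283 = 2.254 Hz.

2.25 Hz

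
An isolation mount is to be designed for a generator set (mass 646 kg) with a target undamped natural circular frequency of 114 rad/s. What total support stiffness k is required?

8400000 N/m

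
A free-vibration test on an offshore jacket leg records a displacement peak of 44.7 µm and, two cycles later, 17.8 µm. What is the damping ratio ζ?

Logarithmic decrement δ = (1/n)·ln(x₀/x_n) = (1/2)·ln(44.7/17.8) = (1/2)·ln(2.511) = 0.4604.
ζ = δ/√(4π² + δ²) = 0.4604/√(39.48 + 0.212) = 0.4604/6.300 = 0.07308.

0.0731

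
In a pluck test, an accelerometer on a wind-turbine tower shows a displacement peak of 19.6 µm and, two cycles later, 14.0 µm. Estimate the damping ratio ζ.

0.0268

Logarithmic decrement δ = (1/n)·ln(x₀/x_n) = (1/2)·ln(19.6/14.0) = (1/2)·ln(1.400) = 0.1682.
ζ = δ/√(4π² + δ²) = 0.1682/√(39.48 + 0.0283) = 0.1682/6.285 = 0.02677.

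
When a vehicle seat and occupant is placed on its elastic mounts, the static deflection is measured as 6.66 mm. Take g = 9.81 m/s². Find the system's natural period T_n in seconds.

0.164 s

ω_n = √(g/δ_st) = √(9.81/0.00666) = √1473 = 38.38 rad/s.
T_n = 2π/ω_n = 6.283/38.38 = 0.1637 s.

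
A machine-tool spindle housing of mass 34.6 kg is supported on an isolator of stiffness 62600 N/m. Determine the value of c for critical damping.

c_c = 2√(k·m) = 2√(62600 × 34.6) = 2 × 1472 = 2943 N·s/m.

2940 N·s/m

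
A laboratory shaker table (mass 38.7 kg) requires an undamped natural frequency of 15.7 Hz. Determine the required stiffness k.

ω_n = 2πf_n = 2π × 15.7 = 98.65 rad/s.
k = m·ω_n² = 38.7 × 98.65² = 38.7 × 9731 = 376600 N/m.

377000 N/m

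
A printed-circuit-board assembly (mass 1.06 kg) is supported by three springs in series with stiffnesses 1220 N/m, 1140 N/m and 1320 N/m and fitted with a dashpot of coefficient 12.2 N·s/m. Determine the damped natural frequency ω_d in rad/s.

18.7 rad/s

Series springs: 1/k_eq = 1/1220 + 1/1140 + 1/1320 = 0.002454, so k_eq = 407.4 N/m.
ω_n = √(k_eq/m) = √(407.4/1.06) = 19.61 rad/s.
Critical damping c_c = 2√(k_eq·m) = 2√(407.4 × 1.06) = 41.56 N·s/m, so ζ = c/c_c = 12.2/41.56 = 0.2935.
ω_d = ω_n√(1 − ζ²) = 19.61 × √(1 − 0.0862) = 18.74 rad/s.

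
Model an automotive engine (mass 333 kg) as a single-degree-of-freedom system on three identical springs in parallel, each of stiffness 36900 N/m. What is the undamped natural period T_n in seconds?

0.345 s

Parallel springs add: k_eq = 3 × 36900 = 110700 N/m.
ω_n = √(k_eq/m) = √(110700/333) = √332.4 = 18.23 rad/s.
T_n = 2π/ω_n = 6.283/18.23 = 0.3446 s.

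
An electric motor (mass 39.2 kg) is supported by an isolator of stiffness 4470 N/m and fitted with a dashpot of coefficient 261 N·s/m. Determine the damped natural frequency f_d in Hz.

1.61 Hz

ω_n = √(k/m) = √(4470/39.2) = 10.68 rad/s.
Critical damping c_c = 2√(k·m) = 2√(4470 × 39.2) = 837.2 N·s/m, so ζ = c/c_c = 261/837.2 = 0.3118.
ω_d = ω_n√(1 − ζ²) = 10.68 × √(1 − 0.0972) = 10.15 rad/s.
f_d = ω_d/(2π) = 1.615 Hz.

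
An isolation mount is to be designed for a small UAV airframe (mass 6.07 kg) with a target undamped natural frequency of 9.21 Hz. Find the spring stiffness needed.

20300 N/m

ω_n = 2πf_n = 2π × 9.21 = 57.87 rad/s.
k = m·ω_n² = 6.07 × 57.87² = 6.07 × 3349 = 20330 N/m.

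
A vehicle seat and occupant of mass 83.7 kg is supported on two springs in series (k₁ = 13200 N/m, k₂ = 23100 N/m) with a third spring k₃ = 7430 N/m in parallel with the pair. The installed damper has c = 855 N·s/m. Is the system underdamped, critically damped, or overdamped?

Series pair: k_s = k₁k₂/(k₁+k₂) = (13200)(23100)/(13200 + 23100) = 8400 N/m. In parallel with k₃: k_eq = 8400 + 7430 = 15830 N/m.
c_c = 2√(k_eq·m) = 2302 N·s/m; ζ = c/c_c = 855/2302 = 0.371.
Since ζ < 1 the system is underdamped.

underdamped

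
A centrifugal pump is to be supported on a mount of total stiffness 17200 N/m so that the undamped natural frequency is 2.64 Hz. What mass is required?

ω_n = 2πf_n = 2π × 2.64 = 16.59 rad/s.
m = k/ω_n² = 17200/16.59² = 17200/275.1 = 62.51 kg.

62.5 kg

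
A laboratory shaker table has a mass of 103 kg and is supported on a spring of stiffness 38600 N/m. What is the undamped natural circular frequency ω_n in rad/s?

ω_n = √(k/m) = √(38600/103) = √374.8 = 19.36 rad/s.

19.4 rad/s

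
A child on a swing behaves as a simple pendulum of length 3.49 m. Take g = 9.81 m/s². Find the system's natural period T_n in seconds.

3.75 s

For a simple pendulum ω_n = √(g/L) = √(9.81/3.49) = √2.811 = 1.677 rad/s.
T_n = 2π/ω_n = 6.283/1.677 = 3.748 s.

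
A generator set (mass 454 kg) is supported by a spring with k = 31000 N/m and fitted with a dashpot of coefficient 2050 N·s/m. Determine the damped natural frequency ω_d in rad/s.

ω_n = √(k/m) = √(31000/454) = 8.263 rad/s.
Critical damping c_c = 2√(k·m) = 2√(31000 × 454) = 7503 N·s/m, so ζ = c/c_c = 2050/7503 = 0.2732.
ω_d = ω_n√(1 − ζ²) = 8.263 × √(1 − 0.0747) = 7.949 rad/s.

7.95 rad/s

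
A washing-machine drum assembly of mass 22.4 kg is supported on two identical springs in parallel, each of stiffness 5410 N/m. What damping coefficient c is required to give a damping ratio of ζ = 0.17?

167 N·s/m

Parallel springs add: k_eq = 2 × 5410 = 10820 N/m.
c_c = 2√(k_eq·m) = 2√(10820 × 22.4) = 984.6 N·s/m.
c = ζ·c_c = 0.17 × 984.6 = 167.4 N·s/m.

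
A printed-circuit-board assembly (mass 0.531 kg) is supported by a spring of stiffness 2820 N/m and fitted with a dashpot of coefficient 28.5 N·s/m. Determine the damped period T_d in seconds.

ω_n = √(k/m) = √(2820/0.531) = 72.87 rad/s.
Critical damping c_c = 2√(k·m) = 2√(2820 × 0.531) = 77.39 N·s/m, so ζ = c/c_c = 28.5/77.39 = 0.3683.
ω_d = ω_n√(1 − ζ²) = 72.87 × √(1 − 0.136) = 67.75 rad/s.
T_d = 2π/ω_d = 0.09274 s.

0.0927 s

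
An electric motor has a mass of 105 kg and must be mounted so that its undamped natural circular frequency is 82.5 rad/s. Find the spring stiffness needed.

k = m·ω_n² = 105 × 82.50² = 105 × 6806 = 714700 N/m.

715000 N/m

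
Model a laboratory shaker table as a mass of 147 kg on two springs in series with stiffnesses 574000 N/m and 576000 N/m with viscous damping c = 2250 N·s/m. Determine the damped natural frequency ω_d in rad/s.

Series springs: 1/k_eq = 1/574000 + 1/576000 = 3.478×10^-6, so k_eq = 287500 N/m.
ω_n = √(k_eq/m) = √(287500/147) = 44.22 rad/s.
Critical damping c_c = 2√(k_eq·m) = 2√(287500 × 147) = 13000 N·s/m, so ζ = c/c_c = 2250/13000 = 0.1731.
ω_d = ω_n√(1 − ζ²) = 44.22 × √(1 − 0.0299) = 43.56 rad/s.

43.6 rad/s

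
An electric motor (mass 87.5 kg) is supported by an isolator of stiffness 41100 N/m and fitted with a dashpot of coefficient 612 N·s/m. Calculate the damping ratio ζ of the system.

ω_n = √(k/m) = √(41100/87.5) = 21.67 rad/s.
Critical damping c_c = 2√(k·m) = 2√(41100 × 87.5) = 3793 N·s/m, so ζ = c/c_c = 612/3793 = 0.1614.

0.161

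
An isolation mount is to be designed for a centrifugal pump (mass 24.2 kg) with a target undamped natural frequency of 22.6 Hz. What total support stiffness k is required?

ω_n = 2πf_n = 2π × 22.6 = 142.0 rad/s.
k = m·ω_n² = 24.2 × 142.0² = 24.2 × 20160 = 488000 N/m.

488000 N/m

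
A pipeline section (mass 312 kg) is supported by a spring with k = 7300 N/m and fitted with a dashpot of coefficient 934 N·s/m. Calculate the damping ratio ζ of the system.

ω_n = √(k/m) = √(7300/312) = 4.837 rad/s.
Critical damping c_c = 2√(k·m) = 2√(7300 × 312) = 3018 N·s/m, so ζ = c/c_c = 934/3018 = 0.3094.

0.309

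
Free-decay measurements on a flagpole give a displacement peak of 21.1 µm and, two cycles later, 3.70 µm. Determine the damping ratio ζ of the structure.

Logarithmic decrement δ = (1/n)·ln(x₀/x_n) = (1/2)·ln(21.1/3.70) = (1/2)·ln(5.703) = 0.8705.
ζ = δ/√(4π² + δ²) = 0.8705/√(39.48 + 0.758) = 0.8705/6.343 = 0.1372.

0.137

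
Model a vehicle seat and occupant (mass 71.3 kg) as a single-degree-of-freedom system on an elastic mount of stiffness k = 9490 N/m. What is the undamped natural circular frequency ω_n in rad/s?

11.5 rad/s

ω_n = √(k/m) = √(9490/71.3) = √133.1 = 11.54 rad/s.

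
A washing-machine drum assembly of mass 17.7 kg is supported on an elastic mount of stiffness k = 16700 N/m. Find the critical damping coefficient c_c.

c_c = 2√(k·m) = 2√(16700 × 17.7) = 2 × 543.7 = 1087 N·s/m.

1090 N·s/m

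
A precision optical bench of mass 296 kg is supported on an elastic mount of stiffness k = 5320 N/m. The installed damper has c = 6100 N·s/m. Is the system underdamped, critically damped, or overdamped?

overdamped

c_c = 2√(k·m) = 2510 N·s/m; ζ = c/c_c = 6100/2510 = 2.43.
Since ζ > 1 the system is overdamped.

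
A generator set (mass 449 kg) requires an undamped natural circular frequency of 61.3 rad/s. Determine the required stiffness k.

1690000 N/m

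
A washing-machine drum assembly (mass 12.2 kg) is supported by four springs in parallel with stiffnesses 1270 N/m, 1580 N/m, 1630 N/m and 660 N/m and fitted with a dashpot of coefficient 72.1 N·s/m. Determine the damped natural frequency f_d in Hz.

3.23 Hz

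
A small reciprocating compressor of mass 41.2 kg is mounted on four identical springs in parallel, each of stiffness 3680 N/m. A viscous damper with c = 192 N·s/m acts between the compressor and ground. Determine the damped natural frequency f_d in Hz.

2.99 Hz

Parallel springs add: k_eq = 4 × 3680 = 14720 N/m.
ω_n = √(k_eq/m) = √(14720/41.2) = 18.90 rad/s.
Critical damping c_c = 2√(k_eq·m) = 2√(14720 × 41.2) = 1558 N·s/m, so ζ = c/c_c = 192/1558 = 0.1233.
ω_d = ω_n√(1 − ζ²) = 18.90 × √(1 − 0.0152) = 18.76 rad/s.
f_d = ω_d/(2π) = 2.985 Hz.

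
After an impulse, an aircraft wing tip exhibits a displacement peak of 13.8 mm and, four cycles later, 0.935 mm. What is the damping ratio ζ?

0.106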